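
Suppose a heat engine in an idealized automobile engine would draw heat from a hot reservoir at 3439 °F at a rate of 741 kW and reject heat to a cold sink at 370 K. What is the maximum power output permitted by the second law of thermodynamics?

T_H = 3439 °F → (3439 − 32) × 5/9 = 1892.78 °C = 2165.93 K.
The upper bound on efficiency is η_max = 1 − T_C/T_H = 1 − 370.00/2165.93 = 0.8292.
W_max = η_max · Q_H = 0.8292 × 741 = 614 kW.

Ẇ_max ≈ 614 kW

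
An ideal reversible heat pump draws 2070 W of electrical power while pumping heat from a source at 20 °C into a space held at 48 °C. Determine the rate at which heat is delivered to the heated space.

T_H = 48 °C → 48 + 273.15 = 321.15 K.
T_C = 20 °C → 20 + 273.15 = 293.15 K.
Reversible heating COP: COP_HP = T_H/(T_H − T_C) = 321.15/28.00 = 11.4696.
Q_H = COP_HP · W = 11.4696 × 2070 = 23700 W.

Q̇_H ≈ 23700 W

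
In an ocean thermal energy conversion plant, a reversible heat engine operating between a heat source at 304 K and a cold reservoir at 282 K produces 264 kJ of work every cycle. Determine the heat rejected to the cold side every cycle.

Q_C ≈ 3380 kJ

For a reversible engine, η = 1 − T_C/T_H = 1 − 282.00/304.00 = 0.0724.
Since Q_C/Q_H = T_C/T_H and Q_H = W/η, Q_C = W·T_C/(T_H − T_C) = 264 × 282.00/22.00 = 3380 kJ.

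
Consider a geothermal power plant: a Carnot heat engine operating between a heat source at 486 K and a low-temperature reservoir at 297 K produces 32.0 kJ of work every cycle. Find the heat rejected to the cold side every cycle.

Q_C ≈ 50.3 kJ

Since the cycle is reversible, η = 1 − T_C/T_H = 1 − 297.00/486.00 = 0.3889.
Since Q_C/Q_H = T_C/T_H and Q_H = W/η, Q_C = W·T_C/(T_H − T_C) = 32.0 × 297.00/189.00 = 50.3 kJ.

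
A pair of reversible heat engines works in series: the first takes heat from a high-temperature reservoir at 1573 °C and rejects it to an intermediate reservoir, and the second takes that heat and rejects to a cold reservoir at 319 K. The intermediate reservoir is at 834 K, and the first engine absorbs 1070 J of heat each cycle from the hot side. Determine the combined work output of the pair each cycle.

T_H = 1573 °C → 1573 + 273.15 = 1846.15 K.
Two reversible stages in series are equivalent to a single Carnot engine between T_H and T_C, so η_total = 1 − T_C/T_H = 1 − 319.00/1846.15 = 0.8272.
W_total = η_total · Q_H = 0.8272 × 1070 = 885.1 J.

W_total ≈ 885.1 J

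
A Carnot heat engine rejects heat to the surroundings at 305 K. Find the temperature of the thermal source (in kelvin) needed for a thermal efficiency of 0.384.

T_H ≈ 495 K

From η = 1 − T_C/T_H, solving for T_H gives T_H = T_C/(1 − η) = 305.00/(1 − 0.384) = 495 K.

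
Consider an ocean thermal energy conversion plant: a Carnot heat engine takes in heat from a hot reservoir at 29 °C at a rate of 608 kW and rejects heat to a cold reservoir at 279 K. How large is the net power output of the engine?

Ẇ ≈ 46.6 kW

T_H = 29 °C → 29 + 273.15 = 302.15 K.
Carnot efficiency: η = 1 − T_C/T_H = 1 − 279.00/302.15 = 0.0766.
W = η·Q_H = 0.0766 × 608 = 46.6 kW.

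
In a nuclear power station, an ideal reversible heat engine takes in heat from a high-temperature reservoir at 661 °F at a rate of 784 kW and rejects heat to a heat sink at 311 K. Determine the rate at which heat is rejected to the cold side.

Q̇_C ≈ 392 kW

T_H = 661 °F → (661 − 32) × 5/9 = 349.44 °C = 622.59 K.
η_rev = 1 − T_C/T_H = 1 − 311.00/622.59 = 0.5005.
For a reversible cycle Q_C/Q_H = T_C/T_H, so Q_C = 784 × 311.00/622.59 = 392 kW.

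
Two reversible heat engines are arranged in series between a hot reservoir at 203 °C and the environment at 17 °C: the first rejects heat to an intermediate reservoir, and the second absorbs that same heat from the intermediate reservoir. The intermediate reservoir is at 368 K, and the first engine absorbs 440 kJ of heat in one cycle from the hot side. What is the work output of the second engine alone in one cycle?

W₂ ≈ 71.9 kJ

T_H = 203 °C → 203 + 273.15 = 476.15 K.
T_C = 17 °C → 17 + 273.15 = 290.15 K.
Heat entering the second stage: Q_m = Q_H·(T_m/T_H) = 440 × 368.00/476.15 = 340 kJ.
Second-stage efficiency η₂ = 1 − T_C/T_m = 1 − 290.15/368.00 = 0.2115, so W₂ = η₂·Q_m = 71.9 kJ.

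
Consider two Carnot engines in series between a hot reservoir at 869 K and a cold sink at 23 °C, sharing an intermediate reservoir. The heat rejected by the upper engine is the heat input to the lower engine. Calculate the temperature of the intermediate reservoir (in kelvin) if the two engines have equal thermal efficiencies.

T_m ≈ 507 K

T_C = 23 °C → 23 + 273.15 = 296.15 K.
Equal efficiencies require 1 − T_m/T_H = 1 − T_C/T_m, i.e. T_m/T_H = T_C/T_m, so T_m = √(T_H·T_C) = √(869.00 × 296.15) = 507 K.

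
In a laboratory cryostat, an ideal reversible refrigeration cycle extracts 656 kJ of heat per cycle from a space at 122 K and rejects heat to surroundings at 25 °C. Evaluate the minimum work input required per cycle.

T_H = 25 °C → 25 + 273.15 = 298.15 K.
The reversible coefficient of performance is COP_R = T_C/(T_H − T_C) = 122.00/176.15 = 0.6926.
W = Q_C/COP_R = 656/0.6926 = 947.2 kJ.

W_in ≈ 947.2 kJ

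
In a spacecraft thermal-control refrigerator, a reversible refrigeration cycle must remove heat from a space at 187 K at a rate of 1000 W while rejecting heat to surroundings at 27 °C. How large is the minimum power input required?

Ẇ_in ≈ 605.1 W

T_H = 27 °C → 27 + 273.15 = 300.15 K.
The reversible coefficient of performance is COP_R = T_C/(T_H − T_C) = 187.00/113.15 = 1.6527.
W = Q_C/COP_R = 1000/1.6527 = 605.1 W.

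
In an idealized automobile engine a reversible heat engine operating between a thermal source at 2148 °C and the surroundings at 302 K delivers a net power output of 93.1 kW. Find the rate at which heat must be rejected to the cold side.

Q̇_C ≈ 13.3 kW

T_H = 2148 °C → 2148 + 273.15 = 2421.15 K.
Carnot efficiency: η = 1 − T_C/T_H = 1 − 302.00/2421.15 = 0.8753.
Since Q_C/Q_H = T_C/T_H and Q_H = W/η, Q_C = W·T_C/(T_H − T_C) = 93.1 × 302.00/2119.15 = 13.3 kW.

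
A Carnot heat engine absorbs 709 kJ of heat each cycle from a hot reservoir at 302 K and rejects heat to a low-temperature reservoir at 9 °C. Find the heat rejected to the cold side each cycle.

Q_C ≈ 662 kJ

T_C = 9 °C → 9 + 273.15 = 282.15 K.
For a reversible engine, η = 1 − T_C/T_H = 1 − 282.15/302.00 = 0.0657.
For a reversible cycle Q_C/Q_H = T_C/T_H, so Q_C = 709 × 282.15/302.00 = 662 kJ.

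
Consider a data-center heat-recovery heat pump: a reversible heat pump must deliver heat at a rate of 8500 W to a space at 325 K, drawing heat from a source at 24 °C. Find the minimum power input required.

T_C = 24 °C → 24 + 273.15 = 297.15 K.
For a reversible heat pump, COP_HP = T_H/(T_H − T_C) = 325.00/27.85 = 11.6697.
W = Q_H/COP_HP = 8500/11.6697 = 728 W.

Ẇ_in ≈ 728 W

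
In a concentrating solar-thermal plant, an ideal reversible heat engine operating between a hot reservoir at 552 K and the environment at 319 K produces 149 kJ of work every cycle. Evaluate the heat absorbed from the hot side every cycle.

Since the cycle is reversible, η = 1 − T_C/T_H = 1 − 319.00/552.00 = 0.4221.
Q_H = W/η = 149/0.4221 = 353 kJ.

Q_H ≈ 353 kJ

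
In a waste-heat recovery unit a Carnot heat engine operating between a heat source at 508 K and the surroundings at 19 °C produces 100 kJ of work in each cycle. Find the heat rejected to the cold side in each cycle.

Q_C ≈ 135 kJ

T_C = 19 °C → 19 + 273.15 = 292.15 K.
Since the cycle is reversible, η = 1 − T_C/T_H = 1 − 292.15/508.00 = 0.4249.
Since Q_C/Q_H = T_C/T_H and Q_H = W/η, Q_C = W·T_C/(T_H − T_C) = 100 × 292.15/215.85 = 135 kJ.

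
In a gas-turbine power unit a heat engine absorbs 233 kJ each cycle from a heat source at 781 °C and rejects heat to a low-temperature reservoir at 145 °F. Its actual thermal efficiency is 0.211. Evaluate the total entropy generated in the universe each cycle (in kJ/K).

ΔS_univ ≈ 0.326 kJ/K

T_H = 781 °C → 781 + 273.15 = 1054.15 K.
T_C = 145 °F → (145 − 32) × 5/9 = 62.78 °C = 335.93 K.
W = η·Q_H = 0.211 × 233 = 49.16 kJ, so Q_C = Q_H − W = 183.8 kJ.
Reservoir entropy changes: ΔS_H = −Q_H/T_H = −233/1054.15 = -0.2210 kJ/K and ΔS_C = +Q_C/T_C = 183.8/335.93 = 0.5473 kJ/K.
ΔS_univ = −Q_H/T_H + Q_C/T_C = 0.326 kJ/K (> 0, since η = 0.211 < η_Carnot = 0.681).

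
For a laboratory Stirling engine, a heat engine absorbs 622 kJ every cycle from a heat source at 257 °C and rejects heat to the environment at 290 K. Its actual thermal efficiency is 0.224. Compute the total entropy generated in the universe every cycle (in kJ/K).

ΔS_univ ≈ 0.491 kJ/K

T_H = 257 °C → 257 + 273.15 = 530.15 K.
W = η·Q_H = 0.224 × 622 = 139.3 kJ, so Q_C = Q_H − W = 482.7 kJ.
Reservoir entropy changes: ΔS_H = −Q_H/T_H = −622/530.15 = -1.173 kJ/K and ΔS_C = +Q_C/T_C = 482.7/290.00 = 1.664 kJ/K.
ΔS_univ = −Q_H/T_H + Q_C/T_C = 0.491 kJ/K (> 0, since η = 0.224 < η_Carnot = 0.453).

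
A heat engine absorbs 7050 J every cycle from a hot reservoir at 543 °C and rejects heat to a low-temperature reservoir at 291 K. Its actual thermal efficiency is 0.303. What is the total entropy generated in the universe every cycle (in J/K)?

T_H = 543 °C → 543 + 273.15 = 816.15 K.
W = η·Q_H = 0.303 × 7050 = 2136 J, so Q_C = Q_H − W = 4914 J.
Reservoir entropy changes: ΔS_H = −Q_H/T_H = −7050/816.15 = -8.638 J/K and ΔS_C = +Q_C/T_C = 4914/291.00 = 16.89 J/K.
ΔS_univ = −Q_H/T_H + Q_C/T_C = 8.25 J/K (> 0, since η = 0.303 < η_Carnot = 0.643).

ΔS_univ ≈ 8.25 J/K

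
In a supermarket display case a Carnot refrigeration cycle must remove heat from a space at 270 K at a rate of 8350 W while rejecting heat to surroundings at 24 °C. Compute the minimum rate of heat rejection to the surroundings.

T_H = 24 °C → 24 + 273.15 = 297.15 K.
For a reversible cycle Q_H/Q_C = T_H/T_C, so Q_H = Q_C·T_H/T_C = 8350 × 297.15/270.00 = 9190 W.

Q̇_H ≈ 9190 W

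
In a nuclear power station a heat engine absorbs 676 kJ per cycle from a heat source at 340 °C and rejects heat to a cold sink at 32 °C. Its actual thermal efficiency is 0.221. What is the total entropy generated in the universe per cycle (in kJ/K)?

T_H = 340 °C → 340 + 273.15 = 613.15 K.
T_C = 32 °C → 32 + 273.15 = 305.15 K.
W = η·Q_H = 0.221 × 676 = 149.4 kJ, so Q_C = Q_H − W = 526.6 kJ.
The hot reservoir loses entropy Q_H/T_H = 676/613.15 = 1.103 kJ/K; the cold reservoir gains Q_C/T_C = 526.6/305.15 = 1.726 kJ/K.
ΔS_univ = −Q_H/T_H + Q_C/T_C = 0.623 kJ/K (> 0, since η = 0.221 < η_Carnot = 0.502).

ΔS_univ ≈ 0.623 kJ/K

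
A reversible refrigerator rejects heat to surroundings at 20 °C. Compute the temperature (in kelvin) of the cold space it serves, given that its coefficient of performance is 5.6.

T_C ≈ 248.7 K

T_H = 20 °C → 20 + 273.15 = 293.15 K.
COP_R = T_C/(T_H − T_C) ⇒ T_C = T_H·COP_R/(1 + COP_R) = 293.15 × 5.6/(1 + 5.6) = 248.7 K.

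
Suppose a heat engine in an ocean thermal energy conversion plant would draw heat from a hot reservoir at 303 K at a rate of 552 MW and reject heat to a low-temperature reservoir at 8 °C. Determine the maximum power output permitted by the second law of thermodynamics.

T_C = 8 °C → 8 + 273.15 = 281.15 K.
The second-law ceiling is the Carnot efficiency, η_max = 1 − T_C/T_H = 1 − 281.15/303.00 = 0.0721.
W_max = η_max · Q_H = 0.0721 × 552 = 39.8 MW.

Ẇ_max ≈ 39.8 MW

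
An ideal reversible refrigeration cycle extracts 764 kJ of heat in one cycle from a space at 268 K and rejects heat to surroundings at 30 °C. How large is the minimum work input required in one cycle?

T_H = 30 °C → 30 + 273.15 = 303.15 K.
For a reversible refrigerator, COP_R = T_C/(T_H − T_C) = 268.00/35.15 = 7.6245.
W = Q_C/COP_R = 764/7.6245 = 100 kJ.

W_in ≈ 100 kJ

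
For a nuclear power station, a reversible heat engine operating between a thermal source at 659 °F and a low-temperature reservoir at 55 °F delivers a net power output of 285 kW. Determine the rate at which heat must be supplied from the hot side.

T_H = 659 °F → (659 − 32) × 5/9 = 348.33 °C = 621.48 K.
T_C = 55 °F → (55 − 32) × 5/9 = 12.78 °C = 285.93 K.
The Carnot efficiency is η = 1 − T_C/T_H = 1 − 285.93/621.48 = 0.5399.
Q_H = W/η = 285/0.5399 = 528 kW.

Q̇_H ≈ 528 kW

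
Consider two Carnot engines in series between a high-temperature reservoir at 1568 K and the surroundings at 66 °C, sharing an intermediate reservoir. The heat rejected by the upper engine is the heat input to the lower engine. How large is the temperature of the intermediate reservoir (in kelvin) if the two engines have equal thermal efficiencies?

T_m ≈ 729.2 K

T_C = 66 °C → 66 + 273.15 = 339.15 K.
Equal efficiencies require 1 − T_m/T_H = 1 − T_C/T_m, i.e. T_m/T_H = T_C/T_m, so T_m = √(T_H·T_C) = √(1568.00 × 339.15) = 729.2 K.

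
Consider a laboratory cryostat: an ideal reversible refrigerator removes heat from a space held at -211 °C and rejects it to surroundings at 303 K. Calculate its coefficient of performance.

COP_R ≈ 0.2580

T_C = -211 °C → -211 + 273.15 = 62.15 K.
For a reversible refrigerator, COP_R = T_C/(T_H − T_C) = 62.15/(303.00 − 62.15) = 0.2580.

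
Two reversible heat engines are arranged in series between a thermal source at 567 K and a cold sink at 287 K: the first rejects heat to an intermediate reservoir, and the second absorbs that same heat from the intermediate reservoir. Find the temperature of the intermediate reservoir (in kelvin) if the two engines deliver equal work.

T_m ≈ 427.0 K

For reversible stages Q_m = Q_H·(T_m/T_H). Setting W₁ = Q_H(1 − T_m/T_H) equal to W₂ = Q_m(1 − T_C/T_m) = Q_H·(T_m − T_C)/T_H gives T_H − T_m = T_m − T_C, so T_m = (T_H + T_C)/2 = (567.00 + 287.00)/2 = 427.0 K.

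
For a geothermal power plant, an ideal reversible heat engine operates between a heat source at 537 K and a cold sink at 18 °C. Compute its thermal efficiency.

η ≈ 0.458

T_C = 18 °C → 18 + 273.15 = 291.15 K.
For a reversible engine, η = 1 − T_C/T_H = 1 − 291.15/537.00 = 0.458.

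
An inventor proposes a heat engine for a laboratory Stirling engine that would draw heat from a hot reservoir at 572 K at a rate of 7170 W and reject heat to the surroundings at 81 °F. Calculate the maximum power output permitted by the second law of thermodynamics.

Ẇ_max ≈ 3405 W

T_C = 81 °F → (81 − 32) × 5/9 = 27.22 °C = 300.37 K.
The second-law ceiling is the Carnot efficiency, η_max = 1 − T_C/T_H = 1 − 300.37/572.00 = 0.4749.
W_max = η_max · Q_H = 0.4749 × 7170 = 3405 W.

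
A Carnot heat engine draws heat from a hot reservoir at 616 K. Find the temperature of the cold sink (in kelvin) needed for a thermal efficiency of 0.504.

From η = 1 − T_C/T_H, T_C = T_H·(1 − η) = 616.00 × (1 − 0.504) = 306 K.

T_C ≈ 306 K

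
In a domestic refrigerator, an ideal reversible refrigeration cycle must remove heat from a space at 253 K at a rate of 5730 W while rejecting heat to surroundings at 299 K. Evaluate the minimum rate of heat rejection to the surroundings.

For a reversible cycle Q_H/Q_C = T_H/T_C, so Q_H = Q_C·T_H/T_C = 5730 × 299.00/253.00 = 6770 W.

Q̇_H ≈ 6770 W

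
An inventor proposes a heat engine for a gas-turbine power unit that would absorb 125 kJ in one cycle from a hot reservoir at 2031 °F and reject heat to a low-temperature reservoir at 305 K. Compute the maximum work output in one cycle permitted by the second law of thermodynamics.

T_H = 2031 °F → (2031 − 32) × 5/9 = 1110.56 °C = 1383.71 K.
The upper bound on efficiency is η_max = 1 − T_C/T_H = 1 − 305.00/1383.71 = 0.7796.
W_max = η_max · Q_H = 0.7796 × 125 = 97.45 kJ.

W_max ≈ 97.45 kJ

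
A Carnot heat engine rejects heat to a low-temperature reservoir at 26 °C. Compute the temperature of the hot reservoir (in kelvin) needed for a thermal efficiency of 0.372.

T_C = 26 °C → 26 + 273.15 = 299.15 K.
From η = 1 − T_C/T_H, solving for T_H gives T_H = T_C/(1 − η) = 299.15/(1 − 0.372) = 476.4 K.

T_H ≈ 476.4 K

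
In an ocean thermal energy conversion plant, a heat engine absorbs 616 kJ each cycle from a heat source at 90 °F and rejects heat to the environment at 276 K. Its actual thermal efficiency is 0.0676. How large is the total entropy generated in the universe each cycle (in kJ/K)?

T_H = 90 °F → (90 − 32) × 5/9 = 32.22 °C = 305.37 K.
W = η·Q_H = 0.0676 × 616 = 41.64 kJ, so Q_C = Q_H − W = 574.4 kJ.
Entropy balance on the reservoirs: −Q_H/T_H = -2.017 kJ/K, +Q_C/T_C = 2.081 kJ/K.
ΔS_univ = −Q_H/T_H + Q_C/T_C = 0.0638 kJ/K (> 0, since η = 0.0676 < η_Carnot = 0.096).

ΔS_univ ≈ 0.0638 kJ/K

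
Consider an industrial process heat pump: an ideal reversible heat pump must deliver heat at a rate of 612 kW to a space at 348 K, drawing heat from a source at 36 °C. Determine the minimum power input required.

Ẇ_in ≈ 68.3 kW

T_C = 36 °C → 36 + 273.15 = 309.15 K.
The Carnot heat-pump COP is COP_HP = T_H/(T_H − T_C) = 348.00/38.85 = 8.9575.
W = Q_H/COP_HP = 612/8.9575 = 68.3 kW.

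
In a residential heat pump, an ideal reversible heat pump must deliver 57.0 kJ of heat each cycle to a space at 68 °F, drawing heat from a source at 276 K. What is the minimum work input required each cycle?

T_H = 68 °F → (68 − 32) × 5/9 = 20.00 °C = 293.15 K.
COP_HP = T_H/(T_H − T_C) = 293.15/17.15 = 17.0933.
W = Q_H/COP_HP = 57.0/17.0933 = 3.33 kJ.

W_in ≈ 3.33 kJ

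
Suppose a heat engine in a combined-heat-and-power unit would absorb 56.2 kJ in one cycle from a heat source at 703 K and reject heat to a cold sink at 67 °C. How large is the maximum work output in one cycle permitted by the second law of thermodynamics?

T_C = 67 °C → 67 + 273.15 = 340.15 K.
The second-law ceiling is the Carnot efficiency, η_max = 1 − T_C/T_H = 1 − 340.15/703.00 = 0.5161.
W_max = η_max · Q_H = 0.5161 × 56.2 = 29.0 kJ.

W_max ≈ 29.0 kJ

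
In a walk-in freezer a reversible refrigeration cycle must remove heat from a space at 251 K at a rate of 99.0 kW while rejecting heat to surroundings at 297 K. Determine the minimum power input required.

Carnot COP: COP_R = T_C/(T_H − T_C) = 251.00/46.00 = 5.4565.
W = Q_C/COP_R = 99.0/5.4565 = 18.1 kW.

Ẇ_in ≈ 18.1 kW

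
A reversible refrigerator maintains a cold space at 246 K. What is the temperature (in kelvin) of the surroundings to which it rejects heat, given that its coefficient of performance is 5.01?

T_H ≈ 295 K

COP_R = T_C/(T_H − T_C) ⇒ T_H = T_C·(1 + 1/COP_R) = 246.00 × (1 + 1/5.01) = 295 K.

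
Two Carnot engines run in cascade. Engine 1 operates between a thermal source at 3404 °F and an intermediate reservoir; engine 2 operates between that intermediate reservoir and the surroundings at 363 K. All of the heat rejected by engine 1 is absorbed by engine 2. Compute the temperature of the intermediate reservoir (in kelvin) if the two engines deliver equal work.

T_m ≈ 1250 K

T_H = 3404 °F → (3404 − 32) × 5/9 = 1873.33 °C = 2146.48 K.
For reversible stages Q_m = Q_H·(T_m/T_H). Setting W₁ = Q_H(1 − T_m/T_H) equal to W₂ = Q_m(1 − T_C/T_m) = Q_H·(T_m − T_C)/T_H gives T_H − T_m = T_m − T_C, so T_m = (T_H + T_C)/2 = (2146.48 + 363.00)/2 = 1250 K.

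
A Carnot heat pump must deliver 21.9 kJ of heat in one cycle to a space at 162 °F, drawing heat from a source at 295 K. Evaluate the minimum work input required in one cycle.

T_H = 162 °F → (162 − 32) × 5/9 = 72.22 °C = 345.37 K.
COP_HP = T_H/(T_H − T_C) = 345.37/50.37 = 6.8564.
W = Q_H/COP_HP = 21.9/6.8564 = 3.19 kJ.

W_in ≈ 3.19 kJ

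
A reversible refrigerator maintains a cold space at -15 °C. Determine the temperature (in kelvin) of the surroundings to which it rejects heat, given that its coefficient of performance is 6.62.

T_C = -15 °C → -15 + 273.15 = 258.15 K.
COP_R = T_C/(T_H − T_C) ⇒ T_H = T_C·(1 + 1/COP_R) = 258.15 × (1 + 1/6.62) = 297 K.

T_H ≈ 297 K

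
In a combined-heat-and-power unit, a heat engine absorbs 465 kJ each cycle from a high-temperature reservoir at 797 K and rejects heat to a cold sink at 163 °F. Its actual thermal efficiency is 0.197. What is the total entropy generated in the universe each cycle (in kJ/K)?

ΔS_univ ≈ 0.4960 kJ/K

T_C = 163 °F → (163 − 32) × 5/9 = 72.78 °C = 345.93 K.
W = η·Q_H = 0.197 × 465 = 91.61 kJ, so Q_C = Q_H − W = 373.4 kJ.
Entropy balance on the reservoirs: −Q_H/T_H = -0.5834 kJ/K, +Q_C/T_C = 1.079 kJ/K.
ΔS_univ = −Q_H/T_H + Q_C/T_C = 0.4960 kJ/K (> 0, since η = 0.197 < η_Carnot = 0.566).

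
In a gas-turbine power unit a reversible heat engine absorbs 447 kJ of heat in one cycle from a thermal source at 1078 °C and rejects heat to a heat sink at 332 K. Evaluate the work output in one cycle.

T_H = 1078 °C → 1078 + 273.15 = 1351.15 K.
η_rev = 1 − T_C/T_H = 1 − 332.00/1351.15 = 0.7543.
W = η·Q_H = 0.7543 × 447 = 337 kJ.

W ≈ 337 kJ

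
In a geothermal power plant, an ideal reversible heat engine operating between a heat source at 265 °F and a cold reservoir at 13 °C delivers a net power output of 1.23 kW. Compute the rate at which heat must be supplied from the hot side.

Q̇_H ≈ 4.25 kW

T_H = 265 °F → (265 − 32) × 5/9 = 129.44 °C = 402.59 K.
T_C = 13 °C → 13 + 273.15 = 286.15 K.
η_rev = 1 − T_C/T_H = 1 − 286.15/402.59 = 0.2892.
Q_H = W/η = 1.23/0.2892 = 4.25 kW.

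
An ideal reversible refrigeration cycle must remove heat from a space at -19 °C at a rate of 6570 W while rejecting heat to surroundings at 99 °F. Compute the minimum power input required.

T_H = 99 °F → (99 − 32) × 5/9 = 37.22 °C = 310.37 K.
T_C = -19 °C → -19 + 273.15 = 254.15 K.
For a reversible refrigerator, COP_R = T_C/(T_H − T_C) = 254.15/56.22 = 4.5205.
W = Q_C/COP_R = 6570/4.5205 = 1450 W.

Ẇ_in ≈ 1450 W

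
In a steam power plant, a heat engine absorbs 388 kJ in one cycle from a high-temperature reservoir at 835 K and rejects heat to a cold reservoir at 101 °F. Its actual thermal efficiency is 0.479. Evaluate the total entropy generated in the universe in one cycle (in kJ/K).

ΔS_univ ≈ 0.184 kJ/K

T_C = 101 °F → (101 − 32) × 5/9 = 38.33 °C = 311.48 K.
W = η·Q_H = 0.479 × 388 = 185.9 kJ, so Q_C = Q_H − W = 202.1 kJ.
Entropy balance on the reservoirs: −Q_H/T_H = -0.4647 kJ/K, +Q_C/T_C = 0.6490 kJ/K.
ΔS_univ = −Q_H/T_H + Q_C/T_C = 0.184 kJ/K (> 0, since η = 0.479 < η_Carnot = 0.627).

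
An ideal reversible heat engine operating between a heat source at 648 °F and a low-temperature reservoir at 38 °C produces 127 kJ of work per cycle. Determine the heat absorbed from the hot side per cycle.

Q_H ≈ 256.9 kJ

T_H = 648 °F → (648 − 32) × 5/9 = 342.22 °C = 615.37 K.
T_C = 38 °C → 38 + 273.15 = 311.15 K.
For a reversible engine, η = 1 − T_C/T_H = 1 − 311.15/615.37 = 0.4944.
Q_H = W/η = 127/0.4944 = 256.9 kJ.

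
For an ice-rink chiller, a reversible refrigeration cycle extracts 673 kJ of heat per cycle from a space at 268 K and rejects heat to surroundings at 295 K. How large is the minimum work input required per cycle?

W_in ≈ 67.80 kJ

COP_R = T_C/(T_H − T_C) = 268.00/27.00 = 9.9259.
W = Q_C/COP_R = 673/9.9259 = 67.80 kJ.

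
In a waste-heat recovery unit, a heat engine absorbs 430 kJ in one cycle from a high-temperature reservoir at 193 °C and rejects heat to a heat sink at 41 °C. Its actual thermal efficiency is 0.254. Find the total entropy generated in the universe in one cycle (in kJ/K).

T_H = 193 °C → 193 + 273.15 = 466.15 K.
T_C = 41 °C → 41 + 273.15 = 314.15 K.
W = η·Q_H = 0.254 × 430 = 109.2 kJ, so Q_C = Q_H − W = 320.8 kJ.
The hot reservoir loses entropy Q_H/T_H = 430/466.15 = 0.9224 kJ/K; the cold reservoir gains Q_C/T_C = 320.8/314.15 = 1.021 kJ/K.
ΔS_univ = −Q_H/T_H + Q_C/T_C = 0.0987 kJ/K (> 0, since η = 0.254 < η_Carnot = 0.326).

ΔS_univ ≈ 0.0987 kJ/K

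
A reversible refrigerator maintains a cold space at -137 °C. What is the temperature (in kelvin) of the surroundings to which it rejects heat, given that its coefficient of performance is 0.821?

T_H ≈ 302 K

T_C = -137 °C → -137 + 273.15 = 136.15 K.
COP_R = T_C/(T_H − T_C) ⇒ T_H = T_C·(1 + 1/COP_R) = 136.15 × (1 + 1/0.821) = 302 K.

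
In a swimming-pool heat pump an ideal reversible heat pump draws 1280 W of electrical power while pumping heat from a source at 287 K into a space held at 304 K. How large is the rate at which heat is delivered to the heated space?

Q̇_H ≈ 22900 W

COP_HP = T_H/(T_H − T_C) = 304.00/17.00 = 17.8824.
Q_H = COP_HP · W = 17.8824 × 1280 = 22900 W.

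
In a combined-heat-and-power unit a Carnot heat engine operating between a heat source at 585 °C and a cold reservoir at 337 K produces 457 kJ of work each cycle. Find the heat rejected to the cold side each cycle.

Q_C ≈ 296 kJ

T_H = 585 °C → 585 + 273.15 = 858.15 K.
Carnot efficiency: η = 1 − T_C/T_H = 1 − 337.00/858.15 = 0.6073.
Since Q_C/Q_H = T_C/T_H and Q_H = W/η, Q_C = W·T_C/(T_H − T_C) = 457 × 337.00/521.15 = 296 kJ.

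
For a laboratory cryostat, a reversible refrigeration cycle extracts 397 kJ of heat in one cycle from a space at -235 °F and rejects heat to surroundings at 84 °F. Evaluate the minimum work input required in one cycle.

T_H = 84 °F → (84 − 32) × 5/9 = 28.89 °C = 302.04 K.
T_C = -235 °F → (-235 − 32) × 5/9 = -148.33 °C = 124.82 K.
COP_R = T_C/(T_H − T_C) = 124.82/177.22 = 0.7043.
W = Q_C/COP_R = 397/0.7043 = 563.7 kJ.

W_in ≈ 563.7 kJ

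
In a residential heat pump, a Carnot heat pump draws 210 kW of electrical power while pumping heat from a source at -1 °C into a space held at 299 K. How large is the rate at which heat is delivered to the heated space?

T_C = -1 °C → -1 + 273.15 = 272.15 K.
Reversible heating COP: COP_HP = T_H/(T_H − T_C) = 299.00/26.85 = 11.1359.
Q_H = COP_HP · W = 11.1359 × 210 = 2340 kW.

Q̇_H ≈ 2340 kW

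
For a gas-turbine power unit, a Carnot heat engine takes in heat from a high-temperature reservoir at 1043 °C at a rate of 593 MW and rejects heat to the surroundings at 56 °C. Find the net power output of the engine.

Ẇ ≈ 444.7 MW

T_H = 1043 °C → 1043 + 273.15 = 1316.15 K.
T_C = 56 °C → 56 + 273.15 = 329.15 K.
Carnot efficiency: η = 1 − T_C/T_H = 1 − 329.15/1316.15 = 0.7499.
W = η·Q_H = 0.7499 × 593 = 444.7 MW.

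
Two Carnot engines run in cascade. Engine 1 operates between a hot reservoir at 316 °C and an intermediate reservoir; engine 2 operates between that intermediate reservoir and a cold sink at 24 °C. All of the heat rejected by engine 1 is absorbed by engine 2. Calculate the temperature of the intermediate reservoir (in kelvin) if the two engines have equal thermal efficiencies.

T_m ≈ 418 K

T_H = 316 °C → 316 + 273.15 = 589.15 K.
T_C = 24 °C → 24 + 273.15 = 297.15 K.
Equal efficiencies require 1 − T_m/T_H = 1 − T_C/T_m, i.e. T_m/T_H = T_C/T_m, so T_m = √(T_H·T_C) = √(589.15 × 297.15) = 418 K.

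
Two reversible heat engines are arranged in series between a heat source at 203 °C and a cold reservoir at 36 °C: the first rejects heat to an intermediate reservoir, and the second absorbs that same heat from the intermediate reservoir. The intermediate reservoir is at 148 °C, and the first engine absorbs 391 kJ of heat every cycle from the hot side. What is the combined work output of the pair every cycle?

W_total ≈ 137 kJ

T_H = 203 °C → 203 + 273.15 = 476.15 K.
T_C = 36 °C → 36 + 273.15 = 309.15 K.
Two reversible stages in series are equivalent to a single Carnot engine between T_H and T_C, so η_total = 1 − T_C/T_H = 1 − 309.15/476.15 = 0.3507.
W_total = η_total · Q_H = 0.3507 × 391 = 137 kJ.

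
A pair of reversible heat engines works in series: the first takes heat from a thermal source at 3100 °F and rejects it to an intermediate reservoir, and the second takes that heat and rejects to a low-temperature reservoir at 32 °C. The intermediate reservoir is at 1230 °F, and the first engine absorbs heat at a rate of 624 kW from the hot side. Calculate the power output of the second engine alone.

T_H = 3100 °F → (3100 − 32) × 5/9 = 1704.44 °C = 1977.59 K.
T_C = 32 °C → 32 + 273.15 = 305.15 K.
T_m = 1230 °F → (1230 − 32) × 5/9 = 665.56 °C = 938.71 K.
Heat entering the second stage: Q_m = Q_H·(T_m/T_H) = 624 × 938.71/1977.59 = 296.2 kW.
Second-stage efficiency η₂ = 1 − T_C/T_m = 1 − 305.15/938.71 = 0.6749, so W₂ = η₂·Q_m = 199.9 kW.

Ẇ₂ ≈ 199.9 kW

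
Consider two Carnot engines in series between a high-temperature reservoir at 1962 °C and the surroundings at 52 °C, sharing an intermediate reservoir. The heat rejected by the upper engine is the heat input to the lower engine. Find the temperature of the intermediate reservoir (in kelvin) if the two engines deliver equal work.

T_H = 1962 °C → 1962 + 273.15 = 2235.15 K.
T_C = 52 °C → 52 + 273.15 = 325.15 K.
For reversible stages Q_m = Q_H·(T_m/T_H). Setting W₁ = Q_H(1 − T_m/T_H) equal to W₂ = Q_m(1 − T_C/T_m) = Q_H·(T_m − T_C)/T_H gives T_H − T_m = T_m − T_C, so T_m = (T_H + T_C)/2 = (2235.15 + 325.15)/2 = 1280 K.

T_m ≈ 1280 K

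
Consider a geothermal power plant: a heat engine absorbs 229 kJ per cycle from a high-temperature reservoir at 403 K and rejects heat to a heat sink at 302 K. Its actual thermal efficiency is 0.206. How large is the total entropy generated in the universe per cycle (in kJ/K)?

ΔS_univ ≈ 0.03383 kJ/K

W = η·Q_H = 0.206 × 229 = 47.17 kJ, so Q_C = Q_H − W = 181.8 kJ.
The hot reservoir loses entropy Q_H/T_H = 229/403.00 = 0.5682 kJ/K; the cold reservoir gains Q_C/T_C = 181.8/302.00 = 0.6021 kJ/K.
ΔS_univ = −Q_H/T_H + Q_C/T_C = 0.03383 kJ/K (> 0, since η = 0.206 < η_Carnot = 0.251).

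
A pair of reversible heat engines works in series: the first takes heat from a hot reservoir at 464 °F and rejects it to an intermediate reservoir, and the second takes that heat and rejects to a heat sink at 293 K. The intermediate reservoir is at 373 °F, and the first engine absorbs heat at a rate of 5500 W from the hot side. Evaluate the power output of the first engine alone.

Ẇ₁ ≈ 542 W

T_H = 464 °F → (464 − 32) × 5/9 = 240.00 °C = 513.15 K.
T_m = 373 °F → (373 − 32) × 5/9 = 189.44 °C = 462.59 K.
First-stage efficiency η₁ = 1 − T_m/T_H = 1 − 462.59/513.15 = 0.0985.
W₁ = η₁·Q_H = 0.0985 × 5500 = 542 W.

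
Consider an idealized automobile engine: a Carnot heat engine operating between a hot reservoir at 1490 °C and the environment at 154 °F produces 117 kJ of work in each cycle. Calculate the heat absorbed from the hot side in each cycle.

T_H = 1490 °C → 1490 + 273.15 = 1763.15 K.
T_C = 154 °F → (154 − 32) × 5/9 = 67.78 °C = 340.93 K.
η_rev = 1 − T_C/T_H = 1 − 340.93/1763.15 = 0.8066.
Q_H = W/η = 117/0.8066 = 145.0 kJ.

Q_H ≈ 145.0 kJ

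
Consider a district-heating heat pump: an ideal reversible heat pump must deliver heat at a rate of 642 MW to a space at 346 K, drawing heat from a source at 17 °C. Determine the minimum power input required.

T_C = 17 °C → 17 + 273.15 = 290.15 K.
Reversible heating COP: COP_HP = T_H/(T_H − T_C) = 346.00/55.85 = 6.1952.
W = Q_H/COP_HP = 642/6.1952 = 104 MW.

Ẇ_in ≈ 104 MW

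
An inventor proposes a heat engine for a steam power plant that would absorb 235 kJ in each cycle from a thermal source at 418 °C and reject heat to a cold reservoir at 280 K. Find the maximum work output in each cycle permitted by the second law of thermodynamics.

W_max ≈ 140 kJ

T_H = 418 °C → 418 + 273.15 = 691.15 K.
By the Carnot theorem, η_max = 1 − T_C/T_H = 1 − 280.00/691.15 = 0.5949.
W_max = η_max · Q_H = 0.5949 × 235 = 140 kJ.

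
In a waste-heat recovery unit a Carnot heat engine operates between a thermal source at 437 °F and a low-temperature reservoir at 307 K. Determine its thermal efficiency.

T_H = 437 °F → (437 − 32) × 5/9 = 225.00 °C = 498.15 K.
For a reversible engine, η = 1 − T_C/T_H = 1 − 307.00/498.15 = 0.384.

η ≈ 0.384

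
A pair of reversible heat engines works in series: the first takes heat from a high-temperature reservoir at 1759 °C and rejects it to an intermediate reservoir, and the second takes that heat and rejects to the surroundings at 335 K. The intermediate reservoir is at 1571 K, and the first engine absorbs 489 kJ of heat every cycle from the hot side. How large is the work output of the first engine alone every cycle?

T_H = 1759 °C → 1759 + 273.15 = 2032.15 K.
First-stage efficiency η₁ = 1 − T_m/T_H = 1 − 1571.00/2032.15 = 0.2269.
W₁ = η₁·Q_H = 0.2269 × 489 = 111 kJ.

W₁ ≈ 111 kJ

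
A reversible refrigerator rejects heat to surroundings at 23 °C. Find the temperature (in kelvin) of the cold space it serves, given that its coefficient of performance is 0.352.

T_H = 23 °C → 23 + 273.15 = 296.15 K.
COP_R = T_C/(T_H − T_C) ⇒ T_C = T_H·COP_R/(1 + COP_R) = 296.15 × 0.352/(1 + 0.352) = 77.1 K.

T_C ≈ 77.1 K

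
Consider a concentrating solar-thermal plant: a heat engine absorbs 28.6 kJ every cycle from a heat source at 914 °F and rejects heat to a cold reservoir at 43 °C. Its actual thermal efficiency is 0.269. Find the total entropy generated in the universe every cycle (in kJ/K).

T_H = 914 °F → (914 − 32) × 5/9 = 490.00 °C = 763.15 K.
T_C = 43 °C → 43 + 273.15 = 316.15 K.
W = η·Q_H = 0.269 × 28.6 = 7.693 kJ, so Q_C = Q_H − W = 20.91 kJ.
Entropy balance on the reservoirs: −Q_H/T_H = -0.03748 kJ/K, +Q_C/T_C = 0.06613 kJ/K.
ΔS_univ = −Q_H/T_H + Q_C/T_C = 0.0287 kJ/K (> 0, since η = 0.269 < η_Carnot = 0.586).

ΔS_univ ≈ 0.0287 kJ/K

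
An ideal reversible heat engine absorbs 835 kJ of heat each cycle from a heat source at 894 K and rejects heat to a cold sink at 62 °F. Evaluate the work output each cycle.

T_C = 62 °F → (62 − 32) × 5/9 = 16.67 °C = 289.82 K.
For a reversible engine, η = 1 − T_C/T_H = 1 − 289.82/894.00 = 0.6758.
W = η·Q_H = 0.6758 × 835 = 564 kJ.

W ≈ 564 kJ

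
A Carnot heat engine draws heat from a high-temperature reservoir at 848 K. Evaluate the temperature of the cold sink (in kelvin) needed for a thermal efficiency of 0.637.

From η = 1 − T_C/T_H, T_C = T_H·(1 − η) = 848.00 × (1 − 0.637) = 308 K.

T_C ≈ 308 K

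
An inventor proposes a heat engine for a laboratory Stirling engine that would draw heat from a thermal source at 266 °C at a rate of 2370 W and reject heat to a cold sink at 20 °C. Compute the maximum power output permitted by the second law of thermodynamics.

T_H = 266 °C → 266 + 273.15 = 539.15 K.
T_C = 20 °C → 20 + 273.15 = 293.15 K.
No engine can exceed the Carnot limit: η_max = 1 − T_C/T_H = 1 − 293.15/539.15 = 0.4563.
W_max = η_max · Q_H = 0.4563 × 2370 = 1080 W.

Ẇ_max ≈ 1080 W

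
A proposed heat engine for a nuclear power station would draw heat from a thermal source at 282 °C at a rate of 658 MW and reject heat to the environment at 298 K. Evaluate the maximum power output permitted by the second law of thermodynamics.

Ẇ_max ≈ 304.8 MW

T_H = 282 °C → 282 + 273.15 = 555.15 K.
The upper bound on efficiency is η_max = 1 − T_C/T_H = 1 − 298.00/555.15 = 0.4632.
W_max = η_max · Q_H = 0.4632 × 658 = 304.8 MW.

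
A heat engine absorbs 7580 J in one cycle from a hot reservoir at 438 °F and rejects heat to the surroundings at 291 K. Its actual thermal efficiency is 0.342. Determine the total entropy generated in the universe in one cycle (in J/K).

T_H = 438 °F → (438 − 32) × 5/9 = 225.56 °C = 498.71 K.
W = η·Q_H = 0.342 × 7580 = 2592 J, so Q_C = Q_H − W = 4988 J.
Reservoir entropy changes: ΔS_H = −Q_H/T_H = −7580/498.71 = -15.20 J/K and ΔS_C = +Q_C/T_C = 4988/291.00 = 17.14 J/K.
ΔS_univ = −Q_H/T_H + Q_C/T_C = 1.94 J/K (> 0, since η = 0.342 < η_Carnot = 0.416).

ΔS_univ ≈ 1.94 J/K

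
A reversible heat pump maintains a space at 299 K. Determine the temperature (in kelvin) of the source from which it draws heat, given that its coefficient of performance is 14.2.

COP_HP = T_H/(T_H − T_C) ⇒ T_C = T_H·(COP_HP − 1)/COP_HP = 299.00 × (14.2 − 1)/14.2 = 277.9 K.

T_C ≈ 277.9 K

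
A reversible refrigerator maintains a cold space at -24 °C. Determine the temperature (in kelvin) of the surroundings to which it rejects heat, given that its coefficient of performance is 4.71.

T_C = -24 °C → -24 + 273.15 = 249.15 K.
COP_R = T_C/(T_H − T_C) ⇒ T_H = T_C·(1 + 1/COP_R) = 249.15 × (1 + 1/4.71) = 302.0 K.

T_H ≈ 302.0 K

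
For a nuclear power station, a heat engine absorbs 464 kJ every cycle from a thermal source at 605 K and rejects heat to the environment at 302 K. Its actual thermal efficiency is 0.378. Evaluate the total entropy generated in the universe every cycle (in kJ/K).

W = η·Q_H = 0.378 × 464 = 175.4 kJ, so Q_C = Q_H − W = 288.6 kJ.
The hot reservoir loses entropy Q_H/T_H = 464/605.00 = 0.7669 kJ/K; the cold reservoir gains Q_C/T_C = 288.6/302.00 = 0.9557 kJ/K.
ΔS_univ = −Q_H/T_H + Q_C/T_C = 0.189 kJ/K (> 0, since η = 0.378 < η_Carnot = 0.501).

ΔS_univ ≈ 0.189 kJ/K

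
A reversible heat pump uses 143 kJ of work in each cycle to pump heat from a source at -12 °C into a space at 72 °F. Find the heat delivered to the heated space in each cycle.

T_H = 72 °F → (72 − 32) × 5/9 = 22.22 °C = 295.37 K.
T_C = -12 °C → -12 + 273.15 = 261.15 K.
Reversible heating COP: COP_HP = T_H/(T_H − T_C) = 295.37/34.22 = 8.6310.
Q_H = COP_HP · W = 8.6310 × 143 = 1230 kJ.

Q_H ≈ 1230 kJ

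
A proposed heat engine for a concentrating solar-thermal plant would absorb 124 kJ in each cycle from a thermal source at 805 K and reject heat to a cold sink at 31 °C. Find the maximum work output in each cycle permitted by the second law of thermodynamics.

W_max ≈ 77.1 kJ

T_C = 31 °C → 31 + 273.15 = 304.15 K.
The second-law ceiling is the Carnot efficiency, η_max = 1 − T_C/T_H = 1 − 304.15/805.00 = 0.6222.
W_max = η_max · Q_H = 0.6222 × 124 = 77.1 kJ.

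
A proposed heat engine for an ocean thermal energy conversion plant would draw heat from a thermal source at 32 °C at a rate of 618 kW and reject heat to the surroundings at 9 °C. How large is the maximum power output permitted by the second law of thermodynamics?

T_H = 32 °C → 32 + 273.15 = 305.15 K.
T_C = 9 °C → 9 + 273.15 = 282.15 K.
The second-law ceiling is the Carnot efficiency, η_max = 1 − T_C/T_H = 1 − 282.15/305.15 = 0.0754.
W_max = η_max · Q_H = 0.0754 × 618 = 46.58 kW.

Ẇ_max ≈ 46.58 kW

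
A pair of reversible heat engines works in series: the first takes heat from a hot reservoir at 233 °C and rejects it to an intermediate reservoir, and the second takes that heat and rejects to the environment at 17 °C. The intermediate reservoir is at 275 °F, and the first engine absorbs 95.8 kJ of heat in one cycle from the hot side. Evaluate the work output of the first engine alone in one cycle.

W₁ ≈ 18.5 kJ

T_H = 233 °C → 233 + 273.15 = 506.15 K.
T_C = 17 °C → 17 + 273.15 = 290.15 K.
T_m = 275 °F → (275 − 32) × 5/9 = 135.00 °C = 408.15 K.
First-stage efficiency η₁ = 1 − T_m/T_H = 1 − 408.15/506.15 = 0.1936.
W₁ = η₁·Q_H = 0.1936 × 95.8 = 18.5 kJ.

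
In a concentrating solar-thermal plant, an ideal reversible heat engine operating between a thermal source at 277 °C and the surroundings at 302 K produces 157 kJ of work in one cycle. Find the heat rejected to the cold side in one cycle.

Q_C ≈ 191 kJ

T_H = 277 °C → 277 + 273.15 = 550.15 K.
η_rev = 1 − T_C/T_H = 1 − 302.00/550.15 = 0.4511.
Since Q_C/Q_H = T_C/T_H and Q_H = W/η, Q_C = W·T_C/(T_H − T_C) = 157 × 302.00/248.15 = 191 kJ.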